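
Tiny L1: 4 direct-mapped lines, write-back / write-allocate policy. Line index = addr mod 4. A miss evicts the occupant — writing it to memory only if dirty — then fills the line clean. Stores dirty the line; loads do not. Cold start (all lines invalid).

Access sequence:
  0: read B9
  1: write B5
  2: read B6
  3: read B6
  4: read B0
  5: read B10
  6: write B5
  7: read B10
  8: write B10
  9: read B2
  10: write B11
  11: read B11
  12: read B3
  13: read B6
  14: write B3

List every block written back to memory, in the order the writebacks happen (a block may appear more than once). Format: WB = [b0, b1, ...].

0: R B9 → L1 miss [-]
1: W B5 → L1 miss [D]
2: R B6 → L2 miss [-]
3: R B6 → L2 hit [-]
4: R B0 → L0 miss [-]
5: R B10 → L2 miss [-]
6: W B5 → L1 hit [D]
7: R B10 → L2 hit [-]
8: W B10 → L2 hit [D]
9: R B2 → L2 miss wb→B10 [-]
10: W B11 → L3 miss [D]
11: R B11 → L3 hit [D]
12: R B3 → L3 miss wb→B11 [-]
13: R B6 → L2 miss [-]
14: W B3 → L3 hit [D]

WB = [10, 11]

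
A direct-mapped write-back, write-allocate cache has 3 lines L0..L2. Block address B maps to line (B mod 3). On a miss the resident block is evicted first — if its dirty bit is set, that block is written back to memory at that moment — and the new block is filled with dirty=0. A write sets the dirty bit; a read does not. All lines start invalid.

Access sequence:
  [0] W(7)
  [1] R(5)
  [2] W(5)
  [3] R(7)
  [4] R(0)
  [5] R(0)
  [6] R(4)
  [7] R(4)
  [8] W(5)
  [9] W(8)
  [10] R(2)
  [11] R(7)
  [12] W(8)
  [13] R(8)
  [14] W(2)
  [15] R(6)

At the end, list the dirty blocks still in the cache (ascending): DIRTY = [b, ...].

0: W B7 → L1 miss [D]
1: R B5 → L2 miss [-]
2: W B5 → L2 hit [D]
3: R B7 → L1 hit [D]
4: R B0 → L0 miss [-]
5: R B0 → L0 hit [-]
6: R B4 → L1 miss wb→B7 [-]
7: R B4 → L1 hit [-]
8: W B5 → L2 hit [D]
9: W B8 → L2 miss wb→B5 [D]
10: R B2 → L2 miss wb→B8 [-]
11: R B7 → L1 miss [-]
12: W B8 → L2 miss [D]
13: R B8 → L2 hit [D]
14: W B2 → L2 miss wb→B8 [D]
15: R B6 → L0 miss [-]

DIRTY = [2]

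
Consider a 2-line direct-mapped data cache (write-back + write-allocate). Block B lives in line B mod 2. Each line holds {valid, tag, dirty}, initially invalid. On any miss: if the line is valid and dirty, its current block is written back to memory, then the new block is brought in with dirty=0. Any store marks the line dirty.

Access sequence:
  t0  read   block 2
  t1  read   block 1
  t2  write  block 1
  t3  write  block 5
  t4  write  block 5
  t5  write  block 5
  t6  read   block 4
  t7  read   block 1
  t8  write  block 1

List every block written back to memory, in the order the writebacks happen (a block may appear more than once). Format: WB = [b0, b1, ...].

  0 | R B2 → L0 miss [-]
  1 | R B1 → L1 miss [-]
  2 | W B1 → L1 hit [D]
  3 | W B5 → L1 miss wb→B1 [D]
  4 | W B5 → L1 hit [D]
  5 | W B5 → L1 hit [D]
  6 | R B4 → L0 miss [-]
  7 | R B1 → L1 miss wb→B5 [-]
  8 | W B1 → L1 hit [D]

WB = [1, 5]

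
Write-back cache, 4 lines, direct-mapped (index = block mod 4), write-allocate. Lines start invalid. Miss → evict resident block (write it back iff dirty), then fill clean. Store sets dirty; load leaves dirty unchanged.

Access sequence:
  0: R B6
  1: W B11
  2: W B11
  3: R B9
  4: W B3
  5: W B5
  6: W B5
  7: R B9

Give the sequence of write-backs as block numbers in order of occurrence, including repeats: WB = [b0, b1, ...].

0: R B6 → L2 miss [-]
1: W B11 → L3 miss [D]
2: W B11 → L3 hit [D]
3: R B9 → L1 miss [-]
4: W B3 → L3 miss wb→B11 [D]
5: W B5 → L1 miss [D]
6: W B5 → L1 hit [D]
7: R B9 → L1 miss wb→B5 [-]

WB = [11, 5]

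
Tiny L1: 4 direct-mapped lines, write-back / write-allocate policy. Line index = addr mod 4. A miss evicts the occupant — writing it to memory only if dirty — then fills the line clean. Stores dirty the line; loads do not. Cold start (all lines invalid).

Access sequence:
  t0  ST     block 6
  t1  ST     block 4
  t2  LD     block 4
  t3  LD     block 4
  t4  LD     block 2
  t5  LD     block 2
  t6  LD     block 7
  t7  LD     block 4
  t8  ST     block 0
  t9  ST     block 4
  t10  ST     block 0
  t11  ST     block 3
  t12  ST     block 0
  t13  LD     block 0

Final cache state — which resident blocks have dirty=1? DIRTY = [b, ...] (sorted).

0: W B6 -> L2 miss  d=D]
1: W B4 -> L0 miss  d=D]
2: R B4 -> L0 hit  d=D]
3: R B4 -> L0 hit  d=D]
4: R B2 -> L2 miss wb->B6  d=-]
5: R B2 -> L2 hit  d=-]
6: R B7 -> L3 miss  d=-]
7: R B4 -> L0 hit  d=D]
8: W B0 -> L0 miss wb->B4  d=D]
9: W B4 -> L0 miss wb->B0  d=D]
10: W B0 -> L0 miss wb->B4  d=D]
11: W B3 -> L3 miss  d=D]
12: W B0 -> L0 hit  d=D]
13: R B0 -> L0 hit  d=D]

DIRTY = [0, 3]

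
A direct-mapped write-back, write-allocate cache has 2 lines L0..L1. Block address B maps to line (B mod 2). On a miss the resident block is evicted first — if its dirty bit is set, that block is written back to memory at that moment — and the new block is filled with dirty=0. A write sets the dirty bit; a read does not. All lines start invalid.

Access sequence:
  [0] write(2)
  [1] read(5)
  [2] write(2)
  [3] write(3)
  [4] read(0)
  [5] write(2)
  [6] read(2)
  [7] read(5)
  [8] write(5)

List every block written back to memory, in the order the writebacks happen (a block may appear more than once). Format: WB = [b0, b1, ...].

WB = [2, 3]

  0 | W B2 → L0 miss [D]
  1 | R B5 → L1 miss [-]
  2 | W B2 → L0 hit [D]
  3 | W B3 → L1 miss [D]
  4 | R B0 → L0 miss wb→B2 [-]
  5 | W B2 → L0 miss [D]
  6 | R B2 → L0 hit [D]
  7 | R B5 → L1 miss wb→B3 [-]
  8 | W B5 → L1 hit [D]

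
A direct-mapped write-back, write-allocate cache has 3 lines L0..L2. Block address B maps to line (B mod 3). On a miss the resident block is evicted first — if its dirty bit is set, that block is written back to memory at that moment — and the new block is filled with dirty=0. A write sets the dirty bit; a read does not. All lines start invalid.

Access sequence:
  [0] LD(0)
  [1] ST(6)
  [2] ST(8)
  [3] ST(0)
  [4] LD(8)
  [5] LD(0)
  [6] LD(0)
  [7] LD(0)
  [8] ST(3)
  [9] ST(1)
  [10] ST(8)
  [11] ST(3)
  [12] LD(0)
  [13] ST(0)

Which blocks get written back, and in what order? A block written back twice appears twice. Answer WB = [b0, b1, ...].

  0 | R B0 → L0 miss [-]
  1 | W B6 → L0 miss [D]
  2 | W B8 → L2 miss [D]
  3 | W B0 → L0 miss wb→B6 [D]
  4 | R B8 → L2 hit [D]
  5 | R B0 → L0 hit [D]
  6 | R B0 → L0 hit [D]
  7 | R B0 → L0 hit [D]
  8 | W B3 → L0 miss wb→B0 [D]
  9 | W B1 → L1 miss [D]
  10 | W B8 → L2 hit [D]
  11 | W B3 → L0 hit [D]
  12 | R B0 → L0 miss wb→B3 [-]
  13 | W B0 → L0 hit [D]

WB = [6, 0, 3]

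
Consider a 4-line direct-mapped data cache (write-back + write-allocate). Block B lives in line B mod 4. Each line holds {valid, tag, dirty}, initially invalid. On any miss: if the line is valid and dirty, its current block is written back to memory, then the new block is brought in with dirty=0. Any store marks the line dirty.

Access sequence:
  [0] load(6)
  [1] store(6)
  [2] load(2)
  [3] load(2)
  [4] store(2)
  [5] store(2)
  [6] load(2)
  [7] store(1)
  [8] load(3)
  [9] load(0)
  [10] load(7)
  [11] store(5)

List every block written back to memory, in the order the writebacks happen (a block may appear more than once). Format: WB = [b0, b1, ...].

0: R B6 -> L2 miss  d=-]
1: W B6 -> L2 hit  d=D]
2: R B2 -> L2 miss wb->B6  d=-]
3: R B2 -> L2 hit  d=-]
4: W B2 -> L2 hit  d=D]
5: W B2 -> L2 hit  d=D]
6: R B2 -> L2 hit  d=D]
7: W B1 -> L1 miss  d=D]
8: R B3 -> L3 miss  d=-]
9: R B0 -> L0 miss  d=-]
10: R B7 -> L3 miss  d=-]
11: W B5 -> L1 miss wb->B1  d=D]

WB = [6, 1]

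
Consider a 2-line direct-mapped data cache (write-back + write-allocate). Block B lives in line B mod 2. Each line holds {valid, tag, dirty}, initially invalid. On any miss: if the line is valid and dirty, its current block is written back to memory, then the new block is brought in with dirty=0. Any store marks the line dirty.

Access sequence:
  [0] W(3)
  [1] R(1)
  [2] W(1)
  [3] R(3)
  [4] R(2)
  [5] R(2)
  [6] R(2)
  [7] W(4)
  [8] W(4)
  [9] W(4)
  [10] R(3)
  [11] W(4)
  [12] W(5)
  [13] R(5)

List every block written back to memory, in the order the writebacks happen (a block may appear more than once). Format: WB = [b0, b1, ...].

0: W B3 -> L1 miss  d=D]
1: R B1 -> L1 miss wb->B3  d=-]
2: W B1 -> L1 hit  d=D]
3: R B3 -> L1 miss wb->B1  d=-]
4: R B2 -> L0 miss  d=-]
5: R B2 -> L0 hit  d=-]
6: R B2 -> L0 hit  d=-]
7: W B4 -> L0 miss  d=D]
8: W B4 -> L0 hit  d=D]
9: W B4 -> L0 hit  d=D]
10: R B3 -> L1 hit  d=-]
11: W B4 -> L0 hit  d=D]
12: W B5 -> L1 miss  d=D]
13: R B5 -> L1 hit  d=D]

WB = [3, 1]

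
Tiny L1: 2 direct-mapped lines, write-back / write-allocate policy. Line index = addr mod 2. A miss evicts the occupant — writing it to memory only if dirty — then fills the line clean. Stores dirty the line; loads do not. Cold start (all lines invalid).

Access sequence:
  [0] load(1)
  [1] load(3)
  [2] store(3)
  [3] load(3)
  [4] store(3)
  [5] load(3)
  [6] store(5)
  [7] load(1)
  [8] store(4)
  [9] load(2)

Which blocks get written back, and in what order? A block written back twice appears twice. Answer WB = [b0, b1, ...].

WB = [3, 5, 4]

  0 | R B1 → L1 miss [-]
  1 | R B3 → L1 miss [-]
  2 | W B3 → L1 hit [D]
  3 | R B3 → L1 hit [D]
  4 | W B3 → L1 hit [D]
  5 | R B3 → L1 hit [D]
  6 | W B5 → L1 miss wb→B3 [D]
  7 | R B1 → L1 miss wb→B5 [-]
  8 | W B4 → L0 miss [D]
  9 | R B2 → L0 miss wb→B4 [-]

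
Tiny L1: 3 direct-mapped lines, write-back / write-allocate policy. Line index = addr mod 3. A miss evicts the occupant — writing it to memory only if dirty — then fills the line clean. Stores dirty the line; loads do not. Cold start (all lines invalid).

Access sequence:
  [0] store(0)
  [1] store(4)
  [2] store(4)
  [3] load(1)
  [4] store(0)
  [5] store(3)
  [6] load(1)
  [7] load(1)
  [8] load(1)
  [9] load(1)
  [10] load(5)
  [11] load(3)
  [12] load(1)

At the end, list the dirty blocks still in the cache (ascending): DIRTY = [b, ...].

DIRTY = [3]

0: W B0 -> L0 miss  d=D]
1: W B4 -> L1 miss  d=D]
2: W B4 -> L1 hit  d=D]
3: R B1 -> L1 miss wb->B4  d=-]
4: W B0 -> L0 hit  d=D]
5: W B3 -> L0 miss wb->B0  d=D]
6: R B1 -> L1 hit  d=-]
7: R B1 -> L1 hit  d=-]
8: R B1 -> L1 hit  d=-]
9: R B1 -> L1 hit  d=-]
10: R B5 -> L2 miss  d=-]
11: R B3 -> L0 hit  d=D]
12: R B1 -> L1 hit  d=-]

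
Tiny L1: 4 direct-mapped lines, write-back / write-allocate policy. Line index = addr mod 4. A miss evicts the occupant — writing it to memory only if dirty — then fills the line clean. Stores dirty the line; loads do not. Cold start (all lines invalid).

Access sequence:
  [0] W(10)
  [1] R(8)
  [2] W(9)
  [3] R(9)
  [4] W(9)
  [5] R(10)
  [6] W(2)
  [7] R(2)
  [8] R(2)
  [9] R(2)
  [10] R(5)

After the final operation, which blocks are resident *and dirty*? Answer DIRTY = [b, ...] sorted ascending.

0: W B10 -> L2 miss  d=D]
1: R B8 -> L0 miss  d=-]
2: W B9 -> L1 miss  d=D]
3: R B9 -> L1 hit  d=D]
4: W B9 -> L1 hit  d=D]
5: R B10 -> L2 hit  d=D]
6: W B2 -> L2 miss wb->B10  d=D]
7: R B2 -> L2 hit  d=D]
8: R B2 -> L2 hit  d=D]
9: R B2 -> L2 hit  d=D]
10: R B5 -> L1 miss wb->B9  d=-]

DIRTY = [2]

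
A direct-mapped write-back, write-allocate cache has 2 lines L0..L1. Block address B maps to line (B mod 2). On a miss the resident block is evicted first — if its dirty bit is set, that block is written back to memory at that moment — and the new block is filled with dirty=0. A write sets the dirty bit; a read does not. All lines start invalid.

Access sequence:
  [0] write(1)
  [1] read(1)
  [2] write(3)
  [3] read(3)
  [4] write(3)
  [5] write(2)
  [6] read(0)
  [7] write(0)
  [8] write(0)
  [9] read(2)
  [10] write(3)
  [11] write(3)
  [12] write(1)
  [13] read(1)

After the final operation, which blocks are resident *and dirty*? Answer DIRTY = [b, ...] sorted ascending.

DIRTY = [1]

  0 | W B1 → L1 miss [D]
  1 | R B1 → L1 hit [D]
  2 | W B3 → L1 miss wb→B1 [D]
  3 | R B3 → L1 hit [D]
  4 | W B3 → L1 hit [D]
  5 | W B2 → L0 miss [D]
  6 | R B0 → L0 miss wb→B2 [-]
  7 | W B0 → L0 hit [D]
  8 | W B0 → L0 hit [D]
  9 | R B2 → L0 miss wb→B0 [-]
  10 | W B3 → L1 hit [D]
  11 | W B3 → L1 hit [D]
  12 | W B1 → L1 miss wb→B3 [D]
  13 | R B1 → L1 hit [D]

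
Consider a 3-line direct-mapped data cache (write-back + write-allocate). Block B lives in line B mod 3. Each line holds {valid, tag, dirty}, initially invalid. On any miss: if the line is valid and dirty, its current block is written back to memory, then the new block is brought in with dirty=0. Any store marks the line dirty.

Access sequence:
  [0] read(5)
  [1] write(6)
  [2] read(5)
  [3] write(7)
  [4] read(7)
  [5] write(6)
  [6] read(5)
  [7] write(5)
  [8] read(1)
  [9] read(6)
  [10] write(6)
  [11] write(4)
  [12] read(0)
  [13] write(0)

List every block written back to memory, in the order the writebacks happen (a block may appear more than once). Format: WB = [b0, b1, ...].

0: R B5 → L2 miss [-]
1: W B6 → L0 miss [D]
2: R B5 → L2 hit [-]
3: W B7 → L1 miss [D]
4: R B7 → L1 hit [D]
5: W B6 → L0 hit [D]
6: R B5 → L2 hit [-]
7: W B5 → L2 hit [D]
8: R B1 → L1 miss wb→B7 [-]
9: R B6 → L0 hit [D]
10: W B6 → L0 hit [D]
11: W B4 → L1 miss [D]
12: R B0 → L0 miss wb→B6 [-]
13: W B0 → L0 hit [D]

WB = [7, 6]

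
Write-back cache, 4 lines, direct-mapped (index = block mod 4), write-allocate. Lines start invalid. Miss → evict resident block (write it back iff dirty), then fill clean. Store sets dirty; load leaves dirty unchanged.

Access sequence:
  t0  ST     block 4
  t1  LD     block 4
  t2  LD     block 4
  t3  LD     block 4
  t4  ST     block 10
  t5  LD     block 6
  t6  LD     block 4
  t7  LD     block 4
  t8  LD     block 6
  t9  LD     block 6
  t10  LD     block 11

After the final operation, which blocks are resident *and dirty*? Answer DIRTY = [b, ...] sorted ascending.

DIRTY = [4]

  0 | W B4 → L0 miss [D]
  1 | R B4 → L0 hit [D]
  2 | R B4 → L0 hit [D]
  3 | R B4 → L0 hit [D]
  4 | W B10 → L2 miss [D]
  5 | R B6 → L2 miss wb→B10 [-]
  6 | R B4 → L0 hit [D]
  7 | R B4 → L0 hit [D]
  8 | R B6 → L2 hit [-]
  9 | R B6 → L2 hit [-]
  10 | R B11 → L3 miss [-]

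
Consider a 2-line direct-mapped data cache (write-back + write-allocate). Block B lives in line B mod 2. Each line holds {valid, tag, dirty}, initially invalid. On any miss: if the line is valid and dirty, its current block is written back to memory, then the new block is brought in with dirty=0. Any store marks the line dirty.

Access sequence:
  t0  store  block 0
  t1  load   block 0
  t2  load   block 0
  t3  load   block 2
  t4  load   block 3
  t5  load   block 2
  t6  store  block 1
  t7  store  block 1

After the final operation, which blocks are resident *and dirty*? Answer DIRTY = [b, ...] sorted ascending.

DIRTY = [1]

0: W B0 -> L0 miss  d=D]
1: R B0 -> L0 hit  d=D]
2: R B0 -> L0 hit  d=D]
3: R B2 -> L0 miss wb->B0  d=-]
4: R B3 -> L1 miss  d=-]
5: R B2 -> L0 hit  d=-]
6: W B1 -> L1 miss  d=D]
7: W B1 -> L1 hit  d=D]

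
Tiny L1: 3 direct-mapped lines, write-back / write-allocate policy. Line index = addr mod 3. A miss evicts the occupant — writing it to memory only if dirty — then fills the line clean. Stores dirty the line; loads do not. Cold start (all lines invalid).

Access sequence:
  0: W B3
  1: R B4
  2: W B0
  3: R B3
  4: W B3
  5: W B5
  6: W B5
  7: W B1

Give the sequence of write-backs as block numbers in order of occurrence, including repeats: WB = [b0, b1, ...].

0: W B3 → L0 miss [D]
1: R B4 → L1 miss [-]
2: W B0 → L0 miss wb→B3 [D]
3: R B3 → L0 miss wb→B0 [-]
4: W B3 → L0 hit [D]
5: W B5 → L2 miss [D]
6: W B5 → L2 hit [D]
7: W B1 → L1 miss [D]

WB = [3, 0]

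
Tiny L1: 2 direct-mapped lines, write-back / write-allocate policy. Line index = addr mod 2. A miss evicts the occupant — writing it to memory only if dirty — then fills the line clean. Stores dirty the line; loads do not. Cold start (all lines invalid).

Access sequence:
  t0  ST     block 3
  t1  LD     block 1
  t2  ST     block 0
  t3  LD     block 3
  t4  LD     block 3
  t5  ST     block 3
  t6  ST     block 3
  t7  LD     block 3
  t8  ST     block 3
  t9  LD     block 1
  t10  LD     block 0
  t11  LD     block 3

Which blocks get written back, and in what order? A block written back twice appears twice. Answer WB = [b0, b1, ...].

  0 | W B3 → L1 miss [D]
  1 | R B1 → L1 miss wb→B3 [-]
  2 | W B0 → L0 miss [D]
  3 | R B3 → L1 miss [-]
  4 | R B3 → L1 hit [-]
  5 | W B3 → L1 hit [D]
  6 | W B3 → L1 hit [D]
  7 | R B3 → L1 hit [D]
  8 | W B3 → L1 hit [D]
  9 | R B1 → L1 miss wb→B3 [-]
  10 | R B0 → L0 hit [D]
  11 | R B3 → L1 miss [-]

WB = [3, 3]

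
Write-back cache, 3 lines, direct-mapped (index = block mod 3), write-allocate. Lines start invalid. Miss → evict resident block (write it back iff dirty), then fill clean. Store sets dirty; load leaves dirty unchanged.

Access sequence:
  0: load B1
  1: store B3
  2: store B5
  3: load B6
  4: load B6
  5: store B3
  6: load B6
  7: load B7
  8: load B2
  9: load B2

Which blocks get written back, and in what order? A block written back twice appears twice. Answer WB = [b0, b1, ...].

  0 | R B1 → L1 miss [-]
  1 | W B3 → L0 miss [D]
  2 | W B5 → L2 miss [D]
  3 | R B6 → L0 miss wb→B3 [-]
  4 | R B6 → L0 hit [-]
  5 | W B3 → L0 miss [D]
  6 | R B6 → L0 miss wb→B3 [-]
  7 | R B7 → L1 miss [-]
  8 | R B2 → L2 miss wb→B5 [-]
  9 | R B2 → L2 hit [-]

WB = [3, 3, 5]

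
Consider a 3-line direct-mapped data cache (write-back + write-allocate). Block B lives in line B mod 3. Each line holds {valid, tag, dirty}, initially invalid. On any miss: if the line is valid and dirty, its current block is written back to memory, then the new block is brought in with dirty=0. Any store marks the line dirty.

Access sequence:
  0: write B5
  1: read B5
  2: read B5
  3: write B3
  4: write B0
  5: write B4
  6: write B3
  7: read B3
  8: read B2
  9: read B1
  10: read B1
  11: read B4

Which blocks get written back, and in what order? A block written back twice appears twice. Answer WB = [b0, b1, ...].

WB = [3, 0, 5, 4]

0: W B5 -> L2 miss  d=D]
1: R B5 -> L2 hit  d=D]
2: R B5 -> L2 hit  d=D]
3: W B3 -> L0 miss  d=D]
4: W B0 -> L0 miss wb->B3  d=D]
5: W B4 -> L1 miss  d=D]
6: W B3 -> L0 miss wb->B0  d=D]
7: R B3 -> L0 hit  d=D]
8: R B2 -> L2 miss wb->B5  d=-]
9: R B1 -> L1 miss wb->B4  d=-]
10: R B1 -> L1 hit  d=-]
11: R B4 -> L1 miss  d=-]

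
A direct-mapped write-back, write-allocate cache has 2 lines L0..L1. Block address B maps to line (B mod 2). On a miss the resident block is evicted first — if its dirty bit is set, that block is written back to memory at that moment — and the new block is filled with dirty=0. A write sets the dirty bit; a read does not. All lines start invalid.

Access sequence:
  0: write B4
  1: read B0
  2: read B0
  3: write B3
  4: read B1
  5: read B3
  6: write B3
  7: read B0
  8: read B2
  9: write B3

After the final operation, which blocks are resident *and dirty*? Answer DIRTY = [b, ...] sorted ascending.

  0 | W B4 → L0 miss [D]
  1 | R B0 → L0 miss wb→B4 [-]
  2 | R B0 → L0 hit [-]
  3 | W B3 → L1 miss [D]
  4 | R B1 → L1 miss wb→B3 [-]
  5 | R B3 → L1 miss [-]
  6 | W B3 → L1 hit [D]
  7 | R B0 → L0 hit [-]
  8 | R B2 → L0 miss [-]
  9 | W B3 → L1 hit [D]

DIRTY = [3]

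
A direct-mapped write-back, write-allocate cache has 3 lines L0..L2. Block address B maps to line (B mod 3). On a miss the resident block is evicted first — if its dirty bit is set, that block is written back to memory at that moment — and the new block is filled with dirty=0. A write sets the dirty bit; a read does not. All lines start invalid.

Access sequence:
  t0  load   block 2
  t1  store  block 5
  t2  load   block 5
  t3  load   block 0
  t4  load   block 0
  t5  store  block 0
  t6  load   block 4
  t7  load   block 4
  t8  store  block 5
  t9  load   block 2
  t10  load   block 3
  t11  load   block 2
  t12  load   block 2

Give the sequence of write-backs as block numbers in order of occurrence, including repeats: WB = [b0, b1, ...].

WB = [5, 0]

  0 | R B2 → L2 miss [-]
  1 | W B5 → L2 miss [D]
  2 | R B5 → L2 hit [D]
  3 | R B0 → L0 miss [-]
  4 | R B0 → L0 hit [-]
  5 | W B0 → L0 hit [D]
  6 | R B4 → L1 miss [-]
  7 | R B4 → L1 hit [-]
  8 | W B5 → L2 hit [D]
  9 | R B2 → L2 miss wb→B5 [-]
  10 | R B3 → L0 miss wb→B0 [-]
  11 | R B2 → L2 hit [-]
  12 | R B2 → L2 hit [-]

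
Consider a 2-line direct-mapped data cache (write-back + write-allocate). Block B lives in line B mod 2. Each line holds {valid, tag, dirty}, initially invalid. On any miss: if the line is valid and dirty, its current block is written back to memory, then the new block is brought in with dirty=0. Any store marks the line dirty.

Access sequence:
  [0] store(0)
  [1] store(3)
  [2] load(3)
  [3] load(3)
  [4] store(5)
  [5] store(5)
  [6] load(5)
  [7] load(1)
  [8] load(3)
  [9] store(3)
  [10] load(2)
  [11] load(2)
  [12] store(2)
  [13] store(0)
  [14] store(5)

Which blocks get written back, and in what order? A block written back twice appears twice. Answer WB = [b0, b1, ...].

  0 | W B0 → L0 miss [D]
  1 | W B3 → L1 miss [D]
  2 | R B3 → L1 hit [D]
  3 | R B3 → L1 hit [D]
  4 | W B5 → L1 miss wb→B3 [D]
  5 | W B5 → L1 hit [D]
  6 | R B5 → L1 hit [D]
  7 | R B1 → L1 miss wb→B5 [-]
  8 | R B3 → L1 miss [-]
  9 | W B3 → L1 hit [D]
  10 | R B2 → L0 miss wb→B0 [-]
  11 | R B2 → L0 hit [-]
  12 | W B2 → L0 hit [D]
  13 | W B0 → L0 miss wb→B2 [D]
  14 | W B5 → L1 miss wb→B3 [D]

WB = [3, 5, 0, 2, 3]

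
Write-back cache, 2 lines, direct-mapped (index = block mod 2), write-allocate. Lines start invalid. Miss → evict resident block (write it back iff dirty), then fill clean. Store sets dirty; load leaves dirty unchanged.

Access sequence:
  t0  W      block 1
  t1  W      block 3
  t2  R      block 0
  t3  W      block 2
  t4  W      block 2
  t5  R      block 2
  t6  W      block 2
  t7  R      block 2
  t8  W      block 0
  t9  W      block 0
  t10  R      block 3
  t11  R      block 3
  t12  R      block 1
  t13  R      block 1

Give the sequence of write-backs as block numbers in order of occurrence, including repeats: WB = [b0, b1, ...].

WB = [1, 2, 3]

0: W B1 → L1 miss [D]
1: W B3 → L1 miss wb→B1 [D]
2: R B0 → L0 miss [-]
3: W B2 → L0 miss [D]
4: W B2 → L0 hit [D]
5: R B2 → L0 hit [D]
6: W B2 → L0 hit [D]
7: R B2 → L0 hit [D]
8: W B0 → L0 miss wb→B2 [D]
9: W B0 → L0 hit [D]
10: R B3 → L1 hit [D]
11: R B3 → L1 hit [D]
12: R B1 → L1 miss wb→B3 [-]
13: R B1 → L1 hit [-]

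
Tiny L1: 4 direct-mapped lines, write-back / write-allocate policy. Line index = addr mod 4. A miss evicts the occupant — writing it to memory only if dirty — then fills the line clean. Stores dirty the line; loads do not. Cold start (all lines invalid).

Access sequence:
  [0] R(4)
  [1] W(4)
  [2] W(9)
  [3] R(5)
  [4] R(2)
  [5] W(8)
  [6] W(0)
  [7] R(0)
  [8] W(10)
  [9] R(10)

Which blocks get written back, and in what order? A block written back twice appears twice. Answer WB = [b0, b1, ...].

  0 | R B4 → L0 miss [-]
  1 | W B4 → L0 hit [D]
  2 | W B9 → L1 miss [D]
  3 | R B5 → L1 miss wb→B9 [-]
  4 | R B2 → L2 miss [-]
  5 | W B8 → L0 miss wb→B4 [D]
  6 | W B0 → L0 miss wb→B8 [D]
  7 | R B0 → L0 hit [D]
  8 | W B10 → L2 miss [D]
  9 | R B10 → L2 hit [D]

WB = [9, 4, 8]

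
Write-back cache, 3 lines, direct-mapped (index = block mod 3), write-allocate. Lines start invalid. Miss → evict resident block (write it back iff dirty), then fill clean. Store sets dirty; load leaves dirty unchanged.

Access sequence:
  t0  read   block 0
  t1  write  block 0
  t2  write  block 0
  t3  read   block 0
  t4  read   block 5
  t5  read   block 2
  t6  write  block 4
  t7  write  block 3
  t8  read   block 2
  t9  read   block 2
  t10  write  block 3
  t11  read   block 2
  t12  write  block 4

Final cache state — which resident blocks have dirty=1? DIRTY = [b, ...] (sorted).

0: R B0 -> L0 miss  d=-]
1: W B0 -> L0 hit  d=D]
2: W B0 -> L0 hit  d=D]
3: R B0 -> L0 hit  d=D]
4: R B5 -> L2 miss  d=-]
5: R B2 -> L2 miss  d=-]
6: W B4 -> L1 miss  d=D]
7: W B3 -> L0 miss wb->B0  d=D]
8: R B2 -> L2 hit  d=-]
9: R B2 -> L2 hit  d=-]
10: W B3 -> L0 hit  d=D]
11: R B2 -> L2 hit  d=-]
12: W B4 -> L1 hit  d=D]

DIRTY = [3, 4]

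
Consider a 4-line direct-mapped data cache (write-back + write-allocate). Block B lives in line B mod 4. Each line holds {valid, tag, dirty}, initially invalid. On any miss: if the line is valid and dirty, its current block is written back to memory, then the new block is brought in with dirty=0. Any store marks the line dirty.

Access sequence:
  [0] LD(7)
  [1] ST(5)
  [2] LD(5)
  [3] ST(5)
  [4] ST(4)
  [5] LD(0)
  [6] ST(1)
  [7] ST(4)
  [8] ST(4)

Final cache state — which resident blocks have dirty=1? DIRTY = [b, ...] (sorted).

0: R B7 → L3 miss [-]
1: W B5 → L1 miss [D]
2: R B5 → L1 hit [D]
3: W B5 → L1 hit [D]
4: W B4 → L0 miss [D]
5: R B0 → L0 miss wb→B4 [-]
6: W B1 → L1 miss wb→B5 [D]
7: W B4 → L0 miss [D]
8: W B4 → L0 hit [D]

DIRTY = [1, 4]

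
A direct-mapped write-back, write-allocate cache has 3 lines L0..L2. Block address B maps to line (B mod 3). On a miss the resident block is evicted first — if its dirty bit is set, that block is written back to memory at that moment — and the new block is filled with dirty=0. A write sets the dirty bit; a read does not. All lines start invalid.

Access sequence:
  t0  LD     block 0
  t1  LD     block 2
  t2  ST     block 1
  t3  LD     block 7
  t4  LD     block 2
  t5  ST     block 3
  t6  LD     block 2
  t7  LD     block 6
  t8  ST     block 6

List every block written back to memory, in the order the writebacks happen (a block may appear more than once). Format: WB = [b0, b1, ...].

WB = [1, 3]

0: R B0 → L0 miss [-]
1: R B2 → L2 miss [-]
2: W B1 → L1 miss [D]
3: R B7 → L1 miss wb→B1 [-]
4: R B2 → L2 hit [-]
5: W B3 → L0 miss [D]
6: R B2 → L2 hit [-]
7: R B6 → L0 miss wb→B3 [-]
8: W B6 → L0 hit [D]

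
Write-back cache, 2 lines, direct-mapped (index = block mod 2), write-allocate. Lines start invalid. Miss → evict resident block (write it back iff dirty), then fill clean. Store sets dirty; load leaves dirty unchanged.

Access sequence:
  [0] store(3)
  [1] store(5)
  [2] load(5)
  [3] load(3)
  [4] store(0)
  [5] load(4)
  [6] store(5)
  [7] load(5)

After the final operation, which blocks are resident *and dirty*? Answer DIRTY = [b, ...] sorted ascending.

0: W B3 → L1 miss [D]
1: W B5 → L1 miss wb→B3 [D]
2: R B5 → L1 hit [D]
3: R B3 → L1 miss wb→B5 [-]
4: W B0 → L0 miss [D]
5: R B4 → L0 miss wb→B0 [-]
6: W B5 → L1 miss [D]
7: R B5 → L1 hit [D]

DIRTY = [5]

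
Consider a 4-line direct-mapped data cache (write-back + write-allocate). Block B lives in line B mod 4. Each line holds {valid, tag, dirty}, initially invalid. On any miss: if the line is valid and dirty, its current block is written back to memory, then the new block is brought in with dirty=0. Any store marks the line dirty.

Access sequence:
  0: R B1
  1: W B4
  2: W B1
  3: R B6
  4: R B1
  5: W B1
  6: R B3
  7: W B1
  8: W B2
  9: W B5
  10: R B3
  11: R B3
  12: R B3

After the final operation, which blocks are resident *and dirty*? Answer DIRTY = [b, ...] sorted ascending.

  0 | R B1 → L1 miss [-]
  1 | W B4 → L0 miss [D]
  2 | W B1 → L1 hit [D]
  3 | R B6 → L2 miss [-]
  4 | R B1 → L1 hit [D]
  5 | W B1 → L1 hit [D]
  6 | R B3 → L3 miss [-]
  7 | W B1 → L1 hit [D]
  8 | W B2 → L2 miss [D]
  9 | W B5 → L1 miss wb→B1 [D]
  10 | R B3 → L3 hit [-]
  11 | R B3 → L3 hit [-]
  12 | R B3 → L3 hit [-]

DIRTY = [2, 4, 5]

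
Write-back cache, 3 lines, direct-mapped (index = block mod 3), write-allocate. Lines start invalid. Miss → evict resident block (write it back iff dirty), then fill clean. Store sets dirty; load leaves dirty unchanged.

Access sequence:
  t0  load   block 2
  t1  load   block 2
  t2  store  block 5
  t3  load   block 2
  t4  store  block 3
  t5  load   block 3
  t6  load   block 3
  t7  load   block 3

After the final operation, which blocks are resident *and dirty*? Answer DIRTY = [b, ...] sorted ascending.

  0 | R B2 → L2 miss [-]
  1 | R B2 → L2 hit [-]
  2 | W B5 → L2 miss [D]
  3 | R B2 → L2 miss wb→B5 [-]
  4 | W B3 → L0 miss [D]
  5 | R B3 → L0 hit [D]
  6 | R B3 → L0 hit [D]
  7 | R B3 → L0 hit [D]

DIRTY = [3]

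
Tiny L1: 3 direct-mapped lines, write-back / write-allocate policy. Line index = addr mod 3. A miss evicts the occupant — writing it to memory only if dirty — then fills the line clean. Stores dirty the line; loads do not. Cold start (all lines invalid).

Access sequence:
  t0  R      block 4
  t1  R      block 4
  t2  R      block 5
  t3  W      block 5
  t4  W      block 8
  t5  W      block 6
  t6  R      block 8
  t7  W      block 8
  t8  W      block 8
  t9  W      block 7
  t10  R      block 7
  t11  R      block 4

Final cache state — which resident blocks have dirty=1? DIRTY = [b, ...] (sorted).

DIRTY = [6, 8]

0: R B4 → L1 miss [-]
1: R B4 → L1 hit [-]
2: R B5 → L2 miss [-]
3: W B5 → L2 hit [D]
4: W B8 → L2 miss wb→B5 [D]
5: W B6 → L0 miss [D]
6: R B8 → L2 hit [D]
7: W B8 → L2 hit [D]
8: W B8 → L2 hit [D]
9: W B7 → L1 miss [D]
10: R B7 → L1 hit [D]
11: R B4 → L1 miss wb→B7 [-]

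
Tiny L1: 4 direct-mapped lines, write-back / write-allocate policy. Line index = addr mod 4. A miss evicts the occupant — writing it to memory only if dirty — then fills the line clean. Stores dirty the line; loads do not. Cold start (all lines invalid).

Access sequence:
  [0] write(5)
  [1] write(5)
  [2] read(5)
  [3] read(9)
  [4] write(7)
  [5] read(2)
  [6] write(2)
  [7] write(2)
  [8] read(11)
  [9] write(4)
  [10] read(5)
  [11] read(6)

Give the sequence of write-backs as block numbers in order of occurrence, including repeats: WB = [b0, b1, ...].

0: W B5 -> L1 miss  d=D]
1: W B5 -> L1 hit  d=D]
2: R B5 -> L1 hit  d=D]
3: R B9 -> L1 miss wb->B5  d=-]
4: W B7 -> L3 miss  d=D]
5: R B2 -> L2 miss  d=-]
6: W B2 -> L2 hit  d=D]
7: W B2 -> L2 hit  d=D]
8: R B11 -> L3 miss wb->B7  d=-]
9: W B4 -> L0 miss  d=D]
10: R B5 -> L1 miss  d=-]
11: R B6 -> L2 miss wb->B2  d=-]

WB = [5, 7, 2]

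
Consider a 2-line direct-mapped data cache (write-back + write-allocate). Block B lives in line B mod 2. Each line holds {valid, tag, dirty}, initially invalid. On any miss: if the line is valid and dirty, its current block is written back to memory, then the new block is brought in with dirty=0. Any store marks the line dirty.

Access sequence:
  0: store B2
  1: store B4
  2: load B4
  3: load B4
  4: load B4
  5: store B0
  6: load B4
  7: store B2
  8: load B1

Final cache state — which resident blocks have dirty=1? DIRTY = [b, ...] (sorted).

  0 | W B2 → L0 miss [D]
  1 | W B4 → L0 miss wb→B2 [D]
  2 | R B4 → L0 hit [D]
  3 | R B4 → L0 hit [D]
  4 | R B4 → L0 hit [D]
  5 | W B0 → L0 miss wb→B4 [D]
  6 | R B4 → L0 miss wb→B0 [-]
  7 | W B2 → L0 miss [D]
  8 | R B1 → L1 miss [-]

DIRTY = [2]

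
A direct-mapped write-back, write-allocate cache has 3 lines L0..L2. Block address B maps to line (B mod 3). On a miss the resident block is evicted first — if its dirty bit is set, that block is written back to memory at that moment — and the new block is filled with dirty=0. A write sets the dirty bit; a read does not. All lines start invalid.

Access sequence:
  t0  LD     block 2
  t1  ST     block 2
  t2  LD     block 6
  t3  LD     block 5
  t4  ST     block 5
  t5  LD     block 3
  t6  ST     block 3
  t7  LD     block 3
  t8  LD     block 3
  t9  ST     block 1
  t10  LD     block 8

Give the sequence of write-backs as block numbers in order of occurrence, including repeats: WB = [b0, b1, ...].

  0 | R B2 → L2 miss [-]
  1 | W B2 → L2 hit [D]
  2 | R B6 → L0 miss [-]
  3 | R B5 → L2 miss wb→B2 [-]
  4 | W B5 → L2 hit [D]
  5 | R B3 → L0 miss [-]
  6 | W B3 → L0 hit [D]
  7 | R B3 → L0 hit [D]
  8 | R B3 → L0 hit [D]
  9 | W B1 → L1 miss [D]
  10 | R B8 → L2 miss wb→B5 [-]

WB = [2, 5]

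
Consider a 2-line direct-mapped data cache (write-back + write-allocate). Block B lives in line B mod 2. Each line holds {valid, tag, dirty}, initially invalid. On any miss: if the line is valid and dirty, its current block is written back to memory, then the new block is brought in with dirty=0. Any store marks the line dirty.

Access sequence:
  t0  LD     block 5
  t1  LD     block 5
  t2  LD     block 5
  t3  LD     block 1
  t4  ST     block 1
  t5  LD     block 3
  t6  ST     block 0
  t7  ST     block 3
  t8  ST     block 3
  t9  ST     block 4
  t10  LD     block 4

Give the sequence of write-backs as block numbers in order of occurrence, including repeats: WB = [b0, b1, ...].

WB = [1, 0]

  0 | R B5 → L1 miss [-]
  1 | R B5 → L1 hit [-]
  2 | R B5 → L1 hit [-]
  3 | R B1 → L1 miss [-]
  4 | W B1 → L1 hit [D]
  5 | R B3 → L1 miss wb→B1 [-]
  6 | W B0 → L0 miss [D]
  7 | W B3 → L1 hit [D]
  8 | W B3 → L1 hit [D]
  9 | W B4 → L0 miss wb→B0 [D]
  10 | R B4 → L0 hit [D]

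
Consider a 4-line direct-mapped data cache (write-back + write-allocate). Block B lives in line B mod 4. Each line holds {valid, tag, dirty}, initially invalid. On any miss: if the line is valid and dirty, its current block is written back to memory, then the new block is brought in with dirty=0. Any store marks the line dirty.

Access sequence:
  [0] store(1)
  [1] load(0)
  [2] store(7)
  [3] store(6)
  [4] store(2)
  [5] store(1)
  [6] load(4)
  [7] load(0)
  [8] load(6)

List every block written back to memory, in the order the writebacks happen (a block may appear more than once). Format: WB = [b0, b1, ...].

0: W B1 → L1 miss [D]
1: R B0 → L0 miss [-]
2: W B7 → L3 miss [D]
3: W B6 → L2 miss [D]
4: W B2 → L2 miss wb→B6 [D]
5: W B1 → L1 hit [D]
6: R B4 → L0 miss [-]
7: R B0 → L0 miss [-]
8: R B6 → L2 miss wb→B2 [-]

WB = [6, 2]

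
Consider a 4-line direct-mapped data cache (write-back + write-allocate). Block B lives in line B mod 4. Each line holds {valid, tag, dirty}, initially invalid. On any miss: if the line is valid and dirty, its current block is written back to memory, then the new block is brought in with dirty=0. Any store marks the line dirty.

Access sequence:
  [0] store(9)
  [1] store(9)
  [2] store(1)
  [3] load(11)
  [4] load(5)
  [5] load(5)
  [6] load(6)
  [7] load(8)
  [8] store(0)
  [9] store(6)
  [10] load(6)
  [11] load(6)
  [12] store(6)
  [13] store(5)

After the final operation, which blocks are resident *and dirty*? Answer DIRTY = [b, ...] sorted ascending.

DIRTY = [0, 5, 6]

0: W B9 → L1 miss [D]
1: W B9 → L1 hit [D]
2: W B1 → L1 miss wb→B9 [D]
3: R B11 → L3 miss [-]
4: R B5 → L1 miss wb→B1 [-]
5: R B5 → L1 hit [-]
6: R B6 → L2 miss [-]
7: R B8 → L0 miss [-]
8: W B0 → L0 miss [D]
9: W B6 → L2 hit [D]
10: R B6 → L2 hit [D]
11: R B6 → L2 hit [D]
12: W B6 → L2 hit [D]
13: W B5 → L1 hit [D]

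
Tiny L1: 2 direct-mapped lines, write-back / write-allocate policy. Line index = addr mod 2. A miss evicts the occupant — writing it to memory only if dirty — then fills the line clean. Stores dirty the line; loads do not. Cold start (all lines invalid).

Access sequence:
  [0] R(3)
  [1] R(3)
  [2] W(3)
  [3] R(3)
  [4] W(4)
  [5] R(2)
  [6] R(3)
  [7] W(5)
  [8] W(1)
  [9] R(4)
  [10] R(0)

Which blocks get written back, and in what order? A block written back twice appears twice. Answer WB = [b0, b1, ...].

WB = [4, 3, 5]

  0 | R B3 → L1 miss [-]
  1 | R B3 → L1 hit [-]
  2 | W B3 → L1 hit [D]
  3 | R B3 → L1 hit [D]
  4 | W B4 → L0 miss [D]
  5 | R B2 → L0 miss wb→B4 [-]
  6 | R B3 → L1 hit [D]
  7 | W B5 → L1 miss wb→B3 [D]
  8 | W B1 → L1 miss wb→B5 [D]
  9 | R B4 → L0 miss [-]
  10 | R B0 → L0 miss [-]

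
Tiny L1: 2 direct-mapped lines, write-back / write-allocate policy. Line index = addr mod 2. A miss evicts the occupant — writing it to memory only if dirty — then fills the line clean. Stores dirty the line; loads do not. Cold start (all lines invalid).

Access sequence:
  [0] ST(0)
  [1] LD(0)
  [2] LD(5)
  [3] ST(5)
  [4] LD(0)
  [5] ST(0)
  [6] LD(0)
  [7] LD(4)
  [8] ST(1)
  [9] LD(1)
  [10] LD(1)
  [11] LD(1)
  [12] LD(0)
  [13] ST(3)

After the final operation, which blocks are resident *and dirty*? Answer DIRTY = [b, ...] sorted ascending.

DIRTY = [3]

0: W B0 -> L0 miss  d=D]
1: R B0 -> L0 hit  d=D]
2: R B5 -> L1 miss  d=-]
3: W B5 -> L1 hit  d=D]
4: R B0 -> L0 hit  d=D]
5: W B0 -> L0 hit  d=D]
6: R B0 -> L0 hit  d=D]
7: R B4 -> L0 miss wb->B0  d=-]
8: W B1 -> L1 miss wb->B5  d=D]
9: R B1 -> L1 hit  d=D]
10: R B1 -> L1 hit  d=D]
11: R B1 -> L1 hit  d=D]
12: R B0 -> L0 miss  d=-]
13: W B3 -> L1 miss wb->B1  d=D]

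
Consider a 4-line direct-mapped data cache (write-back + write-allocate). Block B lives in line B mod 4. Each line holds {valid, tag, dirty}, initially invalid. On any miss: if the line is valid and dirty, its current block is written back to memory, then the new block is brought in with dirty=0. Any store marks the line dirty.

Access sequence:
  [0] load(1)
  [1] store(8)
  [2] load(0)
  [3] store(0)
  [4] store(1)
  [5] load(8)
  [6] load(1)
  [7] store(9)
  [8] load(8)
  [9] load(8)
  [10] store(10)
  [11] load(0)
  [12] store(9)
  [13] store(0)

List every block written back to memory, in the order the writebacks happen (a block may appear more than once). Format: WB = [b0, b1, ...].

0: R B1 → L1 miss [-]
1: W B8 → L0 miss [D]
2: R B0 → L0 miss wb→B8 [-]
3: W B0 → L0 hit [D]
4: W B1 → L1 hit [D]
5: R B8 → L0 miss wb→B0 [-]
6: R B1 → L1 hit [D]
7: W B9 → L1 miss wb→B1 [D]
8: R B8 → L0 hit [-]
9: R B8 → L0 hit [-]
10: W B10 → L2 miss [D]
11: R B0 → L0 miss [-]
12: W B9 → L1 hit [D]
13: W B0 → L0 hit [D]

WB = [8, 0, 1]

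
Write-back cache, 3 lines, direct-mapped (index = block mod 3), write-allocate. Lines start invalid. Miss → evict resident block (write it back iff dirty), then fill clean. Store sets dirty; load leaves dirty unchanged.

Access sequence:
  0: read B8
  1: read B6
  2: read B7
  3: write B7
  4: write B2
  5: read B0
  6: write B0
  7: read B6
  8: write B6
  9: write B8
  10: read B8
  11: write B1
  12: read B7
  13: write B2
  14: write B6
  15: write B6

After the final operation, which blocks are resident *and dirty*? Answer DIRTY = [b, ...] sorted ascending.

DIRTY = [2, 6]

0: R B8 -> L2 miss  d=-]
1: R B6 -> L0 miss  d=-]
2: R B7 -> L1 miss  d=-]
3: W B7 -> L1 hit  d=D]
4: W B2 -> L2 miss  d=D]
5: R B0 -> L0 miss  d=-]
6: W B0 -> L0 hit  d=D]
7: R B6 -> L0 miss wb->B0  d=-]
8: W B6 -> L0 hit  d=D]
9: W B8 -> L2 miss wb->B2  d=D]
10: R B8 -> L2 hit  d=D]
11: W B1 -> L1 miss wb->B7  d=D]
12: R B7 -> L1 miss wb->B1  d=-]
13: W B2 -> L2 miss wb->B8  d=D]
14: W B6 -> L0 hit  d=D]
15: W B6 -> L0 hit  d=D]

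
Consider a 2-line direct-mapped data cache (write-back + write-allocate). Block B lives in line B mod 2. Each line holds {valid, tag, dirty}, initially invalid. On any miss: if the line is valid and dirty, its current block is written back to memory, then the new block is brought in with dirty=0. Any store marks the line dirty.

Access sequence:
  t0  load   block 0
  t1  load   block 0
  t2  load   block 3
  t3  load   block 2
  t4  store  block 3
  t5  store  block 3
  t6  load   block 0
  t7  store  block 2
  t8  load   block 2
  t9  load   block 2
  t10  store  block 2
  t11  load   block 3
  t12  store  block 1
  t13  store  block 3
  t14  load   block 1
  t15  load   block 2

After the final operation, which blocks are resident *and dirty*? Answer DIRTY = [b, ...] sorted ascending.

DIRTY = [2]

0: R B0 -> L0 miss  d=-]
1: R B0 -> L0 hit  d=-]
2: R B3 -> L1 miss  d=-]
3: R B2 -> L0 miss  d=-]
4: W B3 -> L1 hit  d=D]
5: W B3 -> L1 hit  d=D]
6: R B0 -> L0 miss  d=-]
7: W B2 -> L0 miss  d=D]
8: R B2 -> L0 hit  d=D]
9: R B2 -> L0 hit  d=D]
10: W B2 -> L0 hit  d=D]
11: R B3 -> L1 hit  d=D]
12: W B1 -> L1 miss wb->B3  d=D]
13: W B3 -> L1 miss wb->B1  d=D]
14: R B1 -> L1 miss wb->B3  d=-]
15: R B2 -> L0 hit  d=D]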